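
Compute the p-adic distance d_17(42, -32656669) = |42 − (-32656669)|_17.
d_17(42, -32656669) = 1/1419857

Step 1 — x − y = 42 − (-32656669) = 32656711. Step 2 — v_17(32656711) = 5 (factor: 32656711 = (17^5 · 23); the sign does not affect v_p). Step 3 — |x − y|_17 = 17^{-5} = 1/1419857.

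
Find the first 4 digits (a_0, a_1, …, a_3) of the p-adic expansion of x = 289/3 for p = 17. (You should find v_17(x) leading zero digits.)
(a_0, …, a_3) = (0, 0, 6, 11)

v_17(289/3) = 2, so a_0 = ... = a_1 = 0. Factor out: x = 17^2 · u with u = 1/3 a unit in ℤ_17. Expand u iteratively via a_{v+i} = u_i mod 17, u_{i+1} = (u_i − a_{v+i})/17:
  u_0 = 1/3;  a_2 = 6;  u_1 = (u_0 − 6)/17 = -1/3
  u_1 = -1/3;  a_3 = 11;  u_2 = (u_1 − 11)/17 = -2/3
Digits: (0, 0, 6, 11).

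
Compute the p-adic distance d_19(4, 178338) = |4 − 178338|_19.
d_19(4, 178338) = 1/6859

Step 1 — x − y = 4 − 178338 = -178334. Step 2 — v_19(-178334) = 3 (factor: -178334 = −(19^3 · 26); the sign does not affect v_p). Step 3 — |x − y|_19 = 19^{-3} = 1/6859.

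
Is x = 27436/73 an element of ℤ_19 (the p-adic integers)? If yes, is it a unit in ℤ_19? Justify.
x ∈ ℤ_19 but not a unit; v_19(x) = 3 > 0

ℤ_19 = {x ∈ ℚ_19 : v_19(x) ≥ 0} and ℤ_19^× = {x ∈ ℤ_19 : v_19(x) = 0}. Here v_19(27436/73) = v_19(num) − v_19(den) = 3; compare against these criteria.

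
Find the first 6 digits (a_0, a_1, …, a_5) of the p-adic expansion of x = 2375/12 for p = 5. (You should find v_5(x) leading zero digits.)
(a_0, …, a_5) = (0, 0, 0, 2, 2, 0)

v_5(2375/12) = 3, so a_0 = ... = a_2 = 0. Factor out: x = 5^3 · u with u = 19/12 a unit in ℤ_5. Expand u iteratively via a_{v+i} = u_i mod 5, u_{i+1} = (u_i − a_{v+i})/5:
  u_0 = 19/12;  a_3 = 2;  u_1 = (u_0 − 2)/5 = -1/12
  u_1 = -1/12;  a_4 = 2;  u_2 = (u_1 − 2)/5 = -5/12
  u_2 = -5/12;  a_5 = 0;  u_3 = (u_2 − 0)/5 = -1/12
Digits: (0, 0, 0, 2, 2, 0).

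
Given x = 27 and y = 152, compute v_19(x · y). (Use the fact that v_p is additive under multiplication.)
v_19(4104) = 1

v_p(x) = 0 (factor: 27 = 19^0 · 27); v_p(y) = 1 (factor: 152 = 19^1 · 8). Additivity: v_p(xy) = v_p(x) + v_p(y) = 0 + 1 = 1. (Direct check: xy = 4104 = 19^1 · (216).)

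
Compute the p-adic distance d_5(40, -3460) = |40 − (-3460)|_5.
d_5(40, -3460) = 1/125

Step 1 — x − y = 40 − (-3460) = 3500. Step 2 — v_5(3500) = 3 (factor: 3500 = (5^3 · 28); the sign does not affect v_p). Step 3 — |x − y|_5 = 5^{-3} = 1/125.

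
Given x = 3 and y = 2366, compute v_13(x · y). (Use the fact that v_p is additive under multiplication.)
v_13(7098) = 2

v_p(x) = 0 (factor: 3 = 13^0 · 3); v_p(y) = 2 (factor: 2366 = 13^2 · 14). Additivity: v_p(xy) = v_p(x) + v_p(y) = 0 + 2 = 2. (Direct check: xy = 7098 = 13^2 · (42).)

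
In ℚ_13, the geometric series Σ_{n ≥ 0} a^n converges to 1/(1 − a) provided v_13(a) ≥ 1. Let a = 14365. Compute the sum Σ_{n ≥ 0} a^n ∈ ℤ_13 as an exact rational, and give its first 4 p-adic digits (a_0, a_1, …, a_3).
Σ a^n = 1/(1 − a) = -1/14364;  first 4 digits = (1, 0, 7, 6)

v_13(a) = 2 ≥ 1, so the series converges in ℤ_13 to 1/(1 − a) = 1/(1 − 14365) = -1/14364. Expand this rational in ℤ_13: compute digits iteratively via d_i = x_i mod 13, x_{i+1} = (x_i − d_i)/13. The first 4 digits are (1, 0, 7, 6).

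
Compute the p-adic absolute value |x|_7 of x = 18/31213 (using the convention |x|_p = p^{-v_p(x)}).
|18/31213|_7 = 2401

Step 1 — compute v_7(x) by factoring powers of 7 out of the numerator and denominator: v_7(18/31213) = -4. Step 2 — apply |x|_p = p^{-v_p(x)} = 7^{4} = 2401.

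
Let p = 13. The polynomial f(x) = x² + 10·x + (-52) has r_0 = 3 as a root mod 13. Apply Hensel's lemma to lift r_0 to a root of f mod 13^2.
r_1 = 120 (mod 169)

Hensel: r_{i+1} = r_i − f(r_i)·(f′(r_i))^{-1} mod 13^{i+2}, f′(x) = 2x + 10. Iterate:
  r_0 = 3 (mod 13)
  r_1 = 120 (mod 169)
Final: r = 120 satisfies f(r) ≡ 0 mod 13^2.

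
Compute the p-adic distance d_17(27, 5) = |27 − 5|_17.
d_17(27, 5) = 1

Step 1 — x − y = 27 − 5 = 22. Step 2 — v_17(22) = 0 (factor: 22 = (17^0 · 22); the sign does not affect v_p). Step 3 — |x − y|_17 = 17^{0} = 1.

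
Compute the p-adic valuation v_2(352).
v_2(352) = 5

v_2(n) is the largest exponent k such that 2^k divides n. Factor out: 352 = 2^5 · 11. (Sign doesn't affect v_p.) So v_2(352) = 5.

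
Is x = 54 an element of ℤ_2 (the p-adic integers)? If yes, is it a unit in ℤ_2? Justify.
x ∈ ℤ_2 but not a unit; v_2(x) = 1 > 0

ℤ_2 = {x ∈ ℚ_2 : v_2(x) ≥ 0} and ℤ_2^× = {x ∈ ℤ_2 : v_2(x) = 0}. Here v_2(54) = v_2(num) − v_2(den) = 1; compare against these criteria.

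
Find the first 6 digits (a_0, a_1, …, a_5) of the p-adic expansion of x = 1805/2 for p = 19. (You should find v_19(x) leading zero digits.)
(a_0, …, a_5) = (0, 0, 12, 9, 9, 9)

v_19(1805/2) = 2, so a_0 = ... = a_1 = 0. Factor out: x = 19^2 · u with u = 5/2 a unit in ℤ_19. Expand u iteratively via a_{v+i} = u_i mod 19, u_{i+1} = (u_i − a_{v+i})/19:
  u_0 = 5/2;  a_2 = 12;  u_1 = (u_0 − 12)/19 = -1/2
  u_1 = -1/2;  a_3 = 9;  u_2 = (u_1 − 9)/19 = -1/2
  u_2 = -1/2;  a_4 = 9;  u_3 = (u_2 − 9)/19 = -1/2
  u_3 = -1/2;  a_5 = 9;  u_4 = (u_3 − 9)/19 = -1/2
Digits: (0, 0, 12, 9, 9, 9).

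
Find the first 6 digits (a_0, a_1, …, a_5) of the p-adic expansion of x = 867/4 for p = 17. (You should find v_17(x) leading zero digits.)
(a_0, …, a_5) = (0, 0, 5, 4, 4, 4)

v_17(867/4) = 2, so a_0 = ... = a_1 = 0. Factor out: x = 17^2 · u with u = 3/4 a unit in ℤ_17. Expand u iteratively via a_{v+i} = u_i mod 17, u_{i+1} = (u_i − a_{v+i})/17:
  u_0 = 3/4;  a_2 = 5;  u_1 = (u_0 − 5)/17 = -1/4
  u_1 = -1/4;  a_3 = 4;  u_2 = (u_1 − 4)/17 = -1/4
  u_2 = -1/4;  a_4 = 4;  u_3 = (u_2 − 4)/17 = -1/4
  u_3 = -1/4;  a_5 = 4;  u_4 = (u_3 − 4)/17 = -1/4
Digits: (0, 0, 5, 4, 4, 4).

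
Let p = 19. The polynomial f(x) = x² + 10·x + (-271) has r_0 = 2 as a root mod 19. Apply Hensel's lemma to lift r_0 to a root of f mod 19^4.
r_3 = 102260 (mod 130321)

Hensel: r_{i+1} = r_i − f(r_i)·(f′(r_i))^{-1} mod 19^{i+2}, f′(x) = 2x + 10. Iterate:
  r_0 = 2 (mod 19)
  r_1 = 97 (mod 361)
  r_2 = 6234 (mod 6859)
  r_3 = 102260 (mod 130321)
Final: r = 102260 satisfies f(r) ≡ 0 mod 19^4.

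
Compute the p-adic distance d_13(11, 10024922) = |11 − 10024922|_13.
d_13(11, 10024922) = 1/371293

Step 1 — x − y = 11 − 10024922 = -10024911. Step 2 — v_13(-10024911) = 5 (factor: -10024911 = −(13^5 · 27); the sign does not affect v_p). Step 3 — |x − y|_13 = 13^{-5} = 1/371293.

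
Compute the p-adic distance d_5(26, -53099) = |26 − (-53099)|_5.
d_5(26, -53099) = 1/3125

Step 1 — x − y = 26 − (-53099) = 53125. Step 2 — v_5(53125) = 5 (factor: 53125 = (5^5 · 17); the sign does not affect v_p). Step 3 — |x − y|_5 = 5^{-5} = 1/3125.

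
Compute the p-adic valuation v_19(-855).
v_19(-855) = 1

v_19(n) is the largest exponent k such that 19^k divides n. Factor out: -855 = -19^1 · 45. (Sign doesn't affect v_p.) So v_19(-855) = 1.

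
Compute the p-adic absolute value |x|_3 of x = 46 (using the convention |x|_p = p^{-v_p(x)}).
|46|_3 = 1

Step 1 — compute v_3(x) by factoring powers of 3 out of the numerator and denominator: v_3(46) = 0. Step 2 — apply |x|_p = p^{-v_p(x)} = 3^{0} = 1.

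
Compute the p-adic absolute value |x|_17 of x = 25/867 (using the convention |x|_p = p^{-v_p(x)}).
|25/867|_17 = 289

Step 1 — compute v_17(x) by factoring powers of 17 out of the numerator and denominator: v_17(25/867) = -2. Step 2 — apply |x|_p = p^{-v_p(x)} = 17^{2} = 289.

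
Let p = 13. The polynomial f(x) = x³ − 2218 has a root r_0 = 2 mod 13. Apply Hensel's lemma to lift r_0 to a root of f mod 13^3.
r_2 = 834 (mod 2197)

Hensel: r_{i+1} = r_i − f(r_i)/f′(r_i) mod 13^{i+2}, where f′(x) = 3x². Iterate:
  r_0 = 2 (mod 13)
  r_1 = 158 (mod 169)
  r_2 = 834 (mod 2197)
Final: r = 834 with f(r) ≡ 0 mod 13^3.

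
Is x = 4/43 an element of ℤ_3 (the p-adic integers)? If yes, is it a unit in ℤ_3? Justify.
x ∈ ℤ_3^× (unit); v_3(x) = 0

ℤ_3 = {x ∈ ℚ_3 : v_3(x) ≥ 0} and ℤ_3^× = {x ∈ ℤ_3 : v_3(x) = 0}. Here v_3(4/43) = v_3(num) − v_3(den) = 0; compare against these criteria.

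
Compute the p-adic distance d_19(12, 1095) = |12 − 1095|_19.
d_19(12, 1095) = 1/361

Step 1 — x − y = 12 − 1095 = -1083. Step 2 — v_19(-1083) = 2 (factor: -1083 = −(19^2 · 3); the sign does not affect v_p). Step 3 — |x − y|_19 = 19^{-2} = 1/361.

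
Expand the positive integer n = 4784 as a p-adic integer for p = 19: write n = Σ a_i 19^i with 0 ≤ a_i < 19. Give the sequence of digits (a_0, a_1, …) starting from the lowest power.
(a_0, a_1, …) = (15, 4, 13)

Repeated division by 19 gives the digits low-to-high: 4784 = 15 + 4·19^1 + 13·19^2. Digit sequence: (15, 4, 13).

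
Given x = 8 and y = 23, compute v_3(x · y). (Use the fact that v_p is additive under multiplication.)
v_3(184) = 0

v_p(x) = 0 (factor: 8 = 3^0 · 8); v_p(y) = 0 (factor: 23 = 3^0 · 23). Additivity: v_p(xy) = v_p(x) + v_p(y) = 0 + 0 = 0. (Direct check: xy = 184 = 3^0 · (184).)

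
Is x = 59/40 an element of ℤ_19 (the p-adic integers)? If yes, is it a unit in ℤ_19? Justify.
x ∈ ℤ_19^× (unit); v_19(x) = 0

ℤ_19 = {x ∈ ℚ_19 : v_19(x) ≥ 0} and ℤ_19^× = {x ∈ ℤ_19 : v_19(x) = 0}. Here v_19(59/40) = v_19(num) − v_19(den) = 0; compare against these criteria.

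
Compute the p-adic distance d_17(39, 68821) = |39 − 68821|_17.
d_17(39, 68821) = 1/4913

Step 1 — x − y = 39 − 68821 = -68782. Step 2 — v_17(-68782) = 3 (factor: -68782 = −(17^3 · 14); the sign does not affect v_p). Step 3 — |x − y|_17 = 17^{-3} = 1/4913.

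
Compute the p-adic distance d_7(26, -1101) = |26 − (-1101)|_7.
d_7(26, -1101) = 1/49

Step 1 — x − y = 26 − (-1101) = 1127. Step 2 — v_7(1127) = 2 (factor: 1127 = (7^2 · 23); the sign does not affect v_p). Step 3 — |x − y|_7 = 7^{-2} = 1/49.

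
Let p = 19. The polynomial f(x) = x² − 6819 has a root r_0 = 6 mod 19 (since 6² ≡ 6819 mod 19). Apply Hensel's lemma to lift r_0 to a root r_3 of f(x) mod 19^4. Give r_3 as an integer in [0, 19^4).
r_3 = 76652 (mod 130321)

Hensel's recurrence: r_{i+1} = r_i − f(r_i)·(f′(r_i))^{-1} mod 19^{i+2}, with f′(x) = 2x. Iterate:
  r_0 = 6 (mod 19)
  r_1 = 120 (mod 361)
  r_2 = 1203 (mod 6859)
  r_3 = 76652 (mod 130321)
Final: r_3 = 76652, and one checks f(r_3) ≡ 0 mod 19^4.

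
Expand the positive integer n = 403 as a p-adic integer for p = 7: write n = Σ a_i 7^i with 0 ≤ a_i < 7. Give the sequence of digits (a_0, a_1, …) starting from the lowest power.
(a_0, a_1, …) = (4, 1, 1, 1)

Repeated division by 7 gives the digits low-to-high: 403 = 4 + 1·7^1 + 1·7^2 + 1·7^3. Digit sequence: (4, 1, 1, 1).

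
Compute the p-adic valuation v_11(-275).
v_11(-275) = 1

v_11(n) is the largest exponent k such that 11^k divides n. Factor out: -275 = -11^1 · 25. (Sign doesn't affect v_p.) So v_11(-275) = 1.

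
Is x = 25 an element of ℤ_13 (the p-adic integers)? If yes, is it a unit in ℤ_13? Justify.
x ∈ ℤ_13^× (unit); v_13(x) = 0

ℤ_13 = {x ∈ ℚ_13 : v_13(x) ≥ 0} and ℤ_13^× = {x ∈ ℤ_13 : v_13(x) = 0}. Here v_13(25) = v_13(num) − v_13(den) = 0; compare against these criteria.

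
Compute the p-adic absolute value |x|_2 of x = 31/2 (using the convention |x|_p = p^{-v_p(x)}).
|31/2|_2 = 2

Step 1 — compute v_2(x) by factoring powers of 2 out of the numerator and denominator: v_2(31/2) = -1. Step 2 — apply |x|_p = p^{-v_p(x)} = 2^{1} = 2.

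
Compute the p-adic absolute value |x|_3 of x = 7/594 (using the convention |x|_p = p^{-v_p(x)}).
|7/594|_3 = 27

Step 1 — compute v_3(x) by factoring powers of 3 out of the numerator and denominator: v_3(7/594) = -3. Step 2 — apply |x|_p = p^{-v_p(x)} = 3^{3} = 27.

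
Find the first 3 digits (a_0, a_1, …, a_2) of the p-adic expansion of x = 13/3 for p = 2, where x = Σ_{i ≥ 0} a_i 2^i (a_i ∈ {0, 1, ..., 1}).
(a_0, …, a_2) = (1, 1, 1)

v_2(13/3) = 0 (numerator and denominator both coprime to 2), so x ∈ ℤ_2^×. Compute digits iteratively via a_i = x_i mod 2, x_{i+1} = (x_i − a_i)/2, with x_0 = x:
  x_0 = 13/3;  a_0 = 1;  x_1 = (x_0 − 1)/2 = 5/3
  x_1 = 5/3;  a_1 = 1;  x_2 = (x_1 − 1)/2 = 1/3
  x_2 = 1/3;  a_2 = 1;  x_3 = (x_2 − 1)/2 = -1/3
Digits: (1, 1, 1).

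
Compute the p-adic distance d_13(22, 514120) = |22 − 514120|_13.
d_13(22, 514120) = 1/28561

Step 1 — x − y = 22 − 514120 = -514098. Step 2 — v_13(-514098) = 4 (factor: -514098 = −(13^4 · 18); the sign does not affect v_p). Step 3 — |x − y|_13 = 13^{-4} = 1/28561.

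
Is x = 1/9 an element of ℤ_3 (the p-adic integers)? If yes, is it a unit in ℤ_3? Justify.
x ∉ ℤ_3 (v_3(x) = -2 < 0)

ℤ_3 = {x ∈ ℚ_3 : v_3(x) ≥ 0} and ℤ_3^× = {x ∈ ℤ_3 : v_3(x) = 0}. Here v_3(1/9) = v_3(num) − v_3(den) = -2; compare against these criteria.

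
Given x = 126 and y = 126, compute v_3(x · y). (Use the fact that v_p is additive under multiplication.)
v_3(15876) = 4

v_p(x) = 2 (factor: 126 = 3^2 · 14); v_p(y) = 2 (factor: 126 = 3^2 · 14). Additivity: v_p(xy) = v_p(x) + v_p(y) = 2 + 2 = 4. (Direct check: xy = 15876 = 3^4 · (196).)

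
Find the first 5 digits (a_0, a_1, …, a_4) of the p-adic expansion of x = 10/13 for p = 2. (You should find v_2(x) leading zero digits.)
(a_0, …, a_4) = (0, 1, 0, 0, 1)

v_2(10/13) = 1, so a_0 = ... = a_0 = 0. Factor out: x = 2^1 · u with u = 5/13 a unit in ℤ_2. Expand u iteratively via a_{v+i} = u_i mod 2, u_{i+1} = (u_i − a_{v+i})/2:
  u_0 = 5/13;  a_1 = 1;  u_1 = (u_0 − 1)/2 = -4/13
  u_1 = -4/13;  a_2 = 0;  u_2 = (u_1 − 0)/2 = -2/13
  u_2 = -2/13;  a_3 = 0;  u_3 = (u_2 − 0)/2 = -1/13
  u_3 = -1/13;  a_4 = 1;  u_4 = (u_3 − 1)/2 = -7/13
Digits: (0, 1, 0, 0, 1).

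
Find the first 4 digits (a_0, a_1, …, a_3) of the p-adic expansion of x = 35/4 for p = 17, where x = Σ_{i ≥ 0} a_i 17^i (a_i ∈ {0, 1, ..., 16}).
(a_0, …, a_3) = (13, 4, 4, 4)

v_17(35/4) = 0 (numerator and denominator both coprime to 17), so x ∈ ℤ_17^×. Compute digits iteratively via a_i = x_i mod 17, x_{i+1} = (x_i − a_i)/17, with x_0 = x:
  x_0 = 35/4;  a_0 = 13;  x_1 = (x_0 − 13)/17 = -1/4
  x_1 = -1/4;  a_1 = 4;  x_2 = (x_1 − 4)/17 = -1/4
  x_2 = -1/4;  a_2 = 4;  x_3 = (x_2 − 4)/17 = -1/4
  x_3 = -1/4;  a_3 = 4;  x_4 = (x_3 − 4)/17 = -1/4
Digits: (13, 4, 4, 4).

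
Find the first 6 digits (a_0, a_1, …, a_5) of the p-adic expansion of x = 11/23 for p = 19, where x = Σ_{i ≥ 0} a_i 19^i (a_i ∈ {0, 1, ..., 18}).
(a_0, …, a_5) = (17, 14, 5, 3, 18, 4)

v_19(11/23) = 0 (numerator and denominator both coprime to 19), so x ∈ ℤ_19^×. Compute digits iteratively via a_i = x_i mod 19, x_{i+1} = (x_i − a_i)/19, with x_0 = x:
  x_0 = 11/23;  a_0 = 17;  x_1 = (x_0 − 17)/19 = -20/23
  x_1 = -20/23;  a_1 = 14;  x_2 = (x_1 − 14)/19 = -18/23
  x_2 = -18/23;  a_2 = 5;  x_3 = (x_2 − 5)/19 = -7/23
  x_3 = -7/23;  a_3 = 3;  x_4 = (x_3 − 3)/19 = -4/23
  x_4 = -4/23;  a_4 = 18;  x_5 = (x_4 − 18)/19 = -22/23
  x_5 = -22/23;  a_5 = 4;  x_6 = (x_5 − 4)/19 = -6/23
Digits: (17, 14, 5, 3, 18, 4).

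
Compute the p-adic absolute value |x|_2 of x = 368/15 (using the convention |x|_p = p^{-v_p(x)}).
|368/15|_2 = 1/16

Step 1 — compute v_2(x) by factoring powers of 2 out of the numerator and denominator: v_2(368/15) = 4. Step 2 — apply |x|_p = p^{-v_p(x)} = 2^{-4} = 1/16.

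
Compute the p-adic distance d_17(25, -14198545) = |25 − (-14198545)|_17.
d_17(25, -14198545) = 1/1419857

Step 1 — x − y = 25 − (-14198545) = 14198570. Step 2 — v_17(14198570) = 5 (factor: 14198570 = (17^5 · 10); the sign does not affect v_p). Step 3 — |x − y|_17 = 17^{-5} = 1/1419857.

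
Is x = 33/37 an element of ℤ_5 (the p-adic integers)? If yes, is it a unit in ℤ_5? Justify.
x ∈ ℤ_5^× (unit); v_5(x) = 0

ℤ_5 = {x ∈ ℚ_5 : v_5(x) ≥ 0} and ℤ_5^× = {x ∈ ℤ_5 : v_5(x) = 0}. Here v_5(33/37) = v_5(num) − v_5(den) = 0; compare against these criteria.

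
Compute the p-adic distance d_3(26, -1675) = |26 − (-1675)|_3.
d_3(26, -1675) = 1/243

Step 1 — x − y = 26 − (-1675) = 1701. Step 2 — v_3(1701) = 5 (factor: 1701 = (3^5 · 7); the sign does not affect v_p). Step 3 — |x − y|_3 = 3^{-5} = 1/243.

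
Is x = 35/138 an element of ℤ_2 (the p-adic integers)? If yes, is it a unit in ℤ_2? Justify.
x ∉ ℤ_2 (v_2(x) = -1 < 0)

ℤ_2 = {x ∈ ℚ_2 : v_2(x) ≥ 0} and ℤ_2^× = {x ∈ ℤ_2 : v_2(x) = 0}. Here v_2(35/138) = v_2(num) − v_2(den) = -1; compare against these criteria.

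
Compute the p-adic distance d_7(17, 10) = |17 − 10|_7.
d_7(17, 10) = 1/7

Step 1 — x − y = 17 − 10 = 7. Step 2 — v_7(7) = 1 (factor: 7 = (7^1 · 1); the sign does not affect v_p). Step 3 — |x − y|_7 = 7^{-1} = 1/7.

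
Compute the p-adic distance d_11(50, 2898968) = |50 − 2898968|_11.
d_11(50, 2898968) = 1/161051

Step 1 — x − y = 50 − 2898968 = -2898918. Step 2 — v_11(-2898918) = 5 (factor: -2898918 = −(11^5 · 18); the sign does not affect v_p). Step 3 — |x − y|_11 = 11^{-5} = 1/161051.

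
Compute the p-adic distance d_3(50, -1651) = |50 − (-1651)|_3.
d_3(50, -1651) = 1/243

Step 1 — x − y = 50 − (-1651) = 1701. Step 2 — v_3(1701) = 5 (factor: 1701 = (3^5 · 7); the sign does not affect v_p). Step 3 — |x − y|_3 = 3^{-5} = 1/243.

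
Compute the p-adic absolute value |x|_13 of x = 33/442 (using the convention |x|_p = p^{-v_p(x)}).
|33/442|_13 = 13

Step 1 — compute v_13(x) by factoring powers of 13 out of the numerator and denominator: v_13(33/442) = -1. Step 2 — apply |x|_p = p^{-v_p(x)} = 13^{1} = 13.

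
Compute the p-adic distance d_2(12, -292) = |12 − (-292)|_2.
d_2(12, -292) = 1/16

Step 1 — x − y = 12 − (-292) = 304. Step 2 — v_2(304) = 4 (factor: 304 = (2^4 · 19); the sign does not affect v_p). Step 3 — |x − y|_2 = 2^{-4} = 1/16.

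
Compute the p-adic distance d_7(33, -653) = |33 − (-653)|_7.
d_7(33, -653) = 1/343

Step 1 — x − y = 33 − (-653) = 686. Step 2 — v_7(686) = 3 (factor: 686 = (7^3 · 2); the sign does not affect v_p). Step 3 — |x − y|_7 = 7^{-3} = 1/343.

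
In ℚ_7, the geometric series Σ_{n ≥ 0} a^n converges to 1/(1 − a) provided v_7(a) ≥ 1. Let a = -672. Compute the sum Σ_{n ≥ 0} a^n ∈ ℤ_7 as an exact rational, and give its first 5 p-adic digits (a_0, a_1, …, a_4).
Σ a^n = 1/(1 − a) = 1/673;  first 5 digits = (1, 2, 4, 6, 1)

v_7(a) = 1 ≥ 1, so the series converges in ℤ_7 to 1/(1 − a) = 1/(1 − (-672)) = 1/673. Expand this rational in ℤ_7: compute digits iteratively via d_i = x_i mod 7, x_{i+1} = (x_i − d_i)/7. The first 5 digits are (1, 2, 4, 6, 1).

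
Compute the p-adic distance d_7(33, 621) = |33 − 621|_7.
d_7(33, 621) = 1/49

Step 1 — x − y = 33 − 621 = -588. Step 2 — v_7(-588) = 2 (factor: -588 = −(7^2 · 12); the sign does not affect v_p). Step 3 — |x − y|_7 = 7^{-2} = 1/49.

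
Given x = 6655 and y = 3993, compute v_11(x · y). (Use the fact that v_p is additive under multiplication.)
v_11(26573415) = 6

v_p(x) = 3 (factor: 6655 = 11^3 · 5); v_p(y) = 3 (factor: 3993 = 11^3 · 3). Additivity: v_p(xy) = v_p(x) + v_p(y) = 3 + 3 = 6. (Direct check: xy = 26573415 = 11^6 · (15).)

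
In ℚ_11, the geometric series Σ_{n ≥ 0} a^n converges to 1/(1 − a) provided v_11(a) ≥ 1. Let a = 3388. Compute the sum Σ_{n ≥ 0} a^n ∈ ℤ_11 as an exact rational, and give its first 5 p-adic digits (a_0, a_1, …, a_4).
Σ a^n = 1/(1 − a) = -1/3387;  first 5 digits = (1, 0, 6, 2, 3)

v_11(a) = 2 ≥ 1, so the series converges in ℤ_11 to 1/(1 − a) = 1/(1 − 3388) = -1/3387. Expand this rational in ℤ_11: compute digits iteratively via d_i = x_i mod 11, x_{i+1} = (x_i − d_i)/11. The first 5 digits are (1, 0, 6, 2, 3).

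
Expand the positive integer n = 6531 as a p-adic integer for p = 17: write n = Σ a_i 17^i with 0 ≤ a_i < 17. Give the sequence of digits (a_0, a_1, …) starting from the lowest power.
(a_0, a_1, …) = (3, 10, 5, 1)

Repeated division by 17 gives the digits low-to-high: 6531 = 3 + 10·17^1 + 5·17^2 + 1·17^3. Digit sequence: (3, 10, 5, 1).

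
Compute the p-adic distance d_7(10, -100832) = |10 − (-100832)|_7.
d_7(10, -100832) = 1/16807

Step 1 — x − y = 10 − (-100832) = 100842. Step 2 — v_7(100842) = 5 (factor: 100842 = (7^5 · 6); the sign does not affect v_p). Step 3 — |x − y|_7 = 7^{-5} = 1/16807.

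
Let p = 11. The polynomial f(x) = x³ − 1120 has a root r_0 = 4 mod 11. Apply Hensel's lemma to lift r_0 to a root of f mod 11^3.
r_2 = 1236 (mod 1331)

Hensel: r_{i+1} = r_i − f(r_i)/f′(r_i) mod 11^{i+2}, where f′(x) = 3x². Iterate:
  r_0 = 4 (mod 11)
  r_1 = 26 (mod 121)
  r_2 = 1236 (mod 1331)
Final: r = 1236 with f(r) ≡ 0 mod 11^3.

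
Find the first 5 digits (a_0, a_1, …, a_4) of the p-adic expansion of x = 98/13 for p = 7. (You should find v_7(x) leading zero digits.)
(a_0, …, a_4) = (0, 0, 5, 2, 5)

v_7(98/13) = 2, so a_0 = ... = a_1 = 0. Factor out: x = 7^2 · u with u = 2/13 a unit in ℤ_7. Expand u iteratively via a_{v+i} = u_i mod 7, u_{i+1} = (u_i − a_{v+i})/7:
  u_0 = 2/13;  a_2 = 5;  u_1 = (u_0 − 5)/7 = -9/13
  u_1 = -9/13;  a_3 = 2;  u_2 = (u_1 − 2)/7 = -5/13
  u_2 = -5/13;  a_4 = 5;  u_3 = (u_2 − 5)/7 = -10/13
Digits: (0, 0, 5, 2, 5).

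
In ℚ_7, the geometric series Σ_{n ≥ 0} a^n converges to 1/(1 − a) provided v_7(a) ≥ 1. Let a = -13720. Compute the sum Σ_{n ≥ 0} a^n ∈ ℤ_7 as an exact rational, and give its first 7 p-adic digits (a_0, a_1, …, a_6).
Σ a^n = 1/(1 − a) = 1/13721;  first 7 digits = (1, 0, 0, 2, 1, 6, 3)

v_7(a) = 3 ≥ 1, so the series converges in ℤ_7 to 1/(1 − a) = 1/(1 − (-13720)) = 1/13721. Expand this rational in ℤ_7: compute digits iteratively via d_i = x_i mod 7, x_{i+1} = (x_i − d_i)/7. The first 7 digits are (1, 0, 0, 2, 1, 6, 3).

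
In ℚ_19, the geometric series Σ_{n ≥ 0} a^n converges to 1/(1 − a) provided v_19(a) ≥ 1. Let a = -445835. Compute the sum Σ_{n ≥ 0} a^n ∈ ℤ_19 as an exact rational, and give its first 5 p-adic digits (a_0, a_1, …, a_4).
Σ a^n = 1/(1 − a) = 1/445836;  first 5 digits = (1, 0, 0, 11, 15)

v_19(a) = 3 ≥ 1, so the series converges in ℤ_19 to 1/(1 − a) = 1/(1 − (-445835)) = 1/445836. Expand this rational in ℤ_19: compute digits iteratively via d_i = x_i mod 19, x_{i+1} = (x_i − d_i)/19. The first 5 digits are (1, 0, 0, 11, 15).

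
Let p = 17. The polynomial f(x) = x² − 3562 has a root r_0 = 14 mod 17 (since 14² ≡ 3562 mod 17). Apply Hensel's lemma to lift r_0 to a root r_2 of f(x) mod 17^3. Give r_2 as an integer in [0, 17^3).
r_2 = 2054 (mod 4913)

Hensel's recurrence: r_{i+1} = r_i − f(r_i)·(f′(r_i))^{-1} mod 17^{i+2}, with f′(x) = 2x. Iterate:
  r_0 = 14 (mod 17)
  r_1 = 31 (mod 289)
  r_2 = 2054 (mod 4913)
Final: r_2 = 2054, and one checks f(r_2) ≡ 0 mod 17^3.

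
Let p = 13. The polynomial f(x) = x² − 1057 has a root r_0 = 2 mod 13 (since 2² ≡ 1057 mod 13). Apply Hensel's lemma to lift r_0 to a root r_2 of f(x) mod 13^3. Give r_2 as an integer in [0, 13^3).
r_2 = 1237 (mod 2197)

Hensel's recurrence: r_{i+1} = r_i − f(r_i)·(f′(r_i))^{-1} mod 13^{i+2}, with f′(x) = 2x. Iterate:
  r_0 = 2 (mod 13)
  r_1 = 54 (mod 169)
  r_2 = 1237 (mod 2197)
Final: r_2 = 1237, and one checks f(r_2) ≡ 0 mod 13^3.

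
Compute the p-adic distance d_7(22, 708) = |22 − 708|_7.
d_7(22, 708) = 1/343

Step 1 — x − y = 22 − 708 = -686. Step 2 — v_7(-686) = 3 (factor: -686 = −(7^3 · 2); the sign does not affect v_p). Step 3 — |x − y|_7 = 7^{-3} = 1/343.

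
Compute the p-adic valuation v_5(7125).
v_5(7125) = 3

v_5(n) is the largest exponent k such that 5^k divides n. Factor out: 7125 = 5^3 · 57. (Sign doesn't affect v_p.) So v_5(7125) = 3.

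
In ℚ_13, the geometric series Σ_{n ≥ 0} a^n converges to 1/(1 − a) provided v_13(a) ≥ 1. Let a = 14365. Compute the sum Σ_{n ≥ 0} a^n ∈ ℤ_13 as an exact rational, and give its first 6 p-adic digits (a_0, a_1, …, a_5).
Σ a^n = 1/(1 − a) = -1/14364;  first 6 digits = (1, 0, 7, 6, 10, 9)

v_13(a) = 2 ≥ 1, so the series converges in ℤ_13 to 1/(1 − a) = 1/(1 − 14365) = -1/14364. Expand this rational in ℤ_13: compute digits iteratively via d_i = x_i mod 13, x_{i+1} = (x_i − d_i)/13. The first 6 digits are (1, 0, 7, 6, 10, 9).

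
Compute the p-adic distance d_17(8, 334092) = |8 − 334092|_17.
d_17(8, 334092) = 1/83521

Step 1 — x − y = 8 − 334092 = -334084. Step 2 — v_17(-334084) = 4 (factor: -334084 = −(17^4 · 4); the sign does not affect v_p). Step 3 — |x − y|_17 = 17^{-4} = 1/83521.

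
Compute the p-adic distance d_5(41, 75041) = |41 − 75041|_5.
d_5(41, 75041) = 1/3125

Step 1 — x − y = 41 − 75041 = -75000. Step 2 — v_5(-75000) = 5 (factor: -75000 = −(5^5 · 24); the sign does not affect v_p). Step 3 — |x − y|_5 = 5^{-5} = 1/3125.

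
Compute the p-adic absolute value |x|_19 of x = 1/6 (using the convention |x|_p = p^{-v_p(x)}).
|1/6|_19 = 1

Step 1 — compute v_19(x) by factoring powers of 19 out of the numerator and denominator: v_19(1/6) = 0. Step 2 — apply |x|_p = p^{-v_p(x)} = 19^{0} = 1.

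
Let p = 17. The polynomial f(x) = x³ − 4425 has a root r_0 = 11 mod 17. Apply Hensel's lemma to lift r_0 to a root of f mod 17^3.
r_2 = 334 (mod 4913)

Hensel: r_{i+1} = r_i − f(r_i)/f′(r_i) mod 17^{i+2}, where f′(x) = 3x². Iterate:
  r_0 = 11 (mod 17)
  r_1 = 45 (mod 289)
  r_2 = 334 (mod 4913)
Final: r = 334 with f(r) ≡ 0 mod 17^3.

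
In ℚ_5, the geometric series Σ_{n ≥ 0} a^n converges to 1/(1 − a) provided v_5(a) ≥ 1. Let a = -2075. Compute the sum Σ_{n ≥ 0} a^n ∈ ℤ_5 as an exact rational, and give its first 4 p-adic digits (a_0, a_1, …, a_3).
Σ a^n = 1/(1 − a) = 1/2076;  first 4 digits = (1, 0, 2, 3)

v_5(a) = 2 ≥ 1, so the series converges in ℤ_5 to 1/(1 − a) = 1/(1 − (-2075)) = 1/2076. Expand this rational in ℤ_5: compute digits iteratively via d_i = x_i mod 5, x_{i+1} = (x_i − d_i)/5. The first 4 digits are (1, 0, 2, 3).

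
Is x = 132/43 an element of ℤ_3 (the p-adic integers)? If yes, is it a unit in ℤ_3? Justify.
x ∈ ℤ_3 but not a unit; v_3(x) = 1 > 0

ℤ_3 = {x ∈ ℚ_3 : v_3(x) ≥ 0} and ℤ_3^× = {x ∈ ℤ_3 : v_3(x) = 0}. Here v_3(132/43) = v_3(num) − v_3(den) = 1; compare against these criteria.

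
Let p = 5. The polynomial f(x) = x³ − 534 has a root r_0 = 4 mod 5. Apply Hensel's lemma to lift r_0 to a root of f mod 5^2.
r_1 = 19 (mod 25)

Hensel: r_{i+1} = r_i − f(r_i)/f′(r_i) mod 5^{i+2}, where f′(x) = 3x². Iterate:
  r_0 = 4 (mod 5)
  r_1 = 19 (mod 25)
Final: r = 19 with f(r) ≡ 0 mod 5^2.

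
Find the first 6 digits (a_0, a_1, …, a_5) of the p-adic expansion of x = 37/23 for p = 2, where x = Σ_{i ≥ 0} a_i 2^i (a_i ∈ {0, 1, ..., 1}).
(a_0, …, a_5) = (1, 1, 0, 0, 0, 1)

v_2(37/23) = 0 (numerator and denominator both coprime to 2), so x ∈ ℤ_2^×. Compute digits iteratively via a_i = x_i mod 2, x_{i+1} = (x_i − a_i)/2, with x_0 = x:
  x_0 = 37/23;  a_0 = 1;  x_1 = (x_0 − 1)/2 = 7/23
  x_1 = 7/23;  a_1 = 1;  x_2 = (x_1 − 1)/2 = -8/23
  x_2 = -8/23;  a_2 = 0;  x_3 = (x_2 − 0)/2 = -4/23
  x_3 = -4/23;  a_3 = 0;  x_4 = (x_3 − 0)/2 = -2/23
  x_4 = -2/23;  a_4 = 0;  x_5 = (x_4 − 0)/2 = -1/23
  x_5 = -1/23;  a_5 = 1;  x_6 = (x_5 − 1)/2 = -12/23
Digits: (1, 1, 0, 0, 0, 1).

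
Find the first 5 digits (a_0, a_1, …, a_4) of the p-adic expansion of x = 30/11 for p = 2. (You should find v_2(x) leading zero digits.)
(a_0, …, a_4) = (0, 1, 0, 1, 1)

v_2(30/11) = 1, so a_0 = ... = a_0 = 0. Factor out: x = 2^1 · u with u = 15/11 a unit in ℤ_2. Expand u iteratively via a_{v+i} = u_i mod 2, u_{i+1} = (u_i − a_{v+i})/2:
  u_0 = 15/11;  a_1 = 1;  u_1 = (u_0 − 1)/2 = 2/11
  u_1 = 2/11;  a_2 = 0;  u_2 = (u_1 − 0)/2 = 1/11
  u_2 = 1/11;  a_3 = 1;  u_3 = (u_2 − 1)/2 = -5/11
  u_3 = -5/11;  a_4 = 1;  u_4 = (u_3 − 1)/2 = -8/11
Digits: (0, 1, 0, 1, 1).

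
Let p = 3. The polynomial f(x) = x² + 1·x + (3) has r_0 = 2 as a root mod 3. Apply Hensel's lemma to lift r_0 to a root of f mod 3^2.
r_1 = 2 (mod 9)

Hensel: r_{i+1} = r_i − f(r_i)·(f′(r_i))^{-1} mod 3^{i+2}, f′(x) = 2x + 1. Iterate:
  r_0 = 2 (mod 3)
  r_1 = 2 (mod 9)
Final: r = 2 satisfies f(r) ≡ 0 mod 3^2.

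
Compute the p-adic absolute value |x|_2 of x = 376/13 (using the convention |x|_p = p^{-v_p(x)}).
|376/13|_2 = 1/8

Step 1 — compute v_2(x) by factoring powers of 2 out of the numerator and denominator: v_2(376/13) = 3. Step 2 — apply |x|_p = p^{-v_p(x)} = 2^{-3} = 1/8.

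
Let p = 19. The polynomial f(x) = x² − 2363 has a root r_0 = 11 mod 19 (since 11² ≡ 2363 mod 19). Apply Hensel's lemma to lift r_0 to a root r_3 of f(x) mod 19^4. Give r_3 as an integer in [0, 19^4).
r_3 = 82946 (mod 130321)

Hensel's recurrence: r_{i+1} = r_i − f(r_i)·(f′(r_i))^{-1} mod 19^{i+2}, with f′(x) = 2x. Iterate:
  r_0 = 11 (mod 19)
  r_1 = 277 (mod 361)
  r_2 = 638 (mod 6859)
  r_3 = 82946 (mod 130321)
Final: r_3 = 82946, and one checks f(r_3) ≡ 0 mod 19^4.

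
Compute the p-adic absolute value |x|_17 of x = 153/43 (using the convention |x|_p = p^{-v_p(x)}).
|153/43|_17 = 1/17

Step 1 — compute v_17(x) by factoring powers of 17 out of the numerator and denominator: v_17(153/43) = 1. Step 2 — apply |x|_p = p^{-v_p(x)} = 17^{-1} = 1/17.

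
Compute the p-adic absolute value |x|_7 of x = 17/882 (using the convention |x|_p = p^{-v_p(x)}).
|17/882|_7 = 49

Step 1 — compute v_7(x) by factoring powers of 7 out of the numerator and denominator: v_7(17/882) = -2. Step 2 — apply |x|_p = p^{-v_p(x)} = 7^{2} = 49.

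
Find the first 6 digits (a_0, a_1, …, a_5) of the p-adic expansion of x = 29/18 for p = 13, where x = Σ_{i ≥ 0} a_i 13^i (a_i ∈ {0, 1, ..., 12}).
(a_0, …, a_5) = (11, 0, 5, 9, 0, 5)

v_13(29/18) = 0 (numerator and denominator both coprime to 13), so x ∈ ℤ_13^×. Compute digits iteratively via a_i = x_i mod 13, x_{i+1} = (x_i − a_i)/13, with x_0 = x:
  x_0 = 29/18;  a_0 = 11;  x_1 = (x_0 − 11)/13 = -13/18
  x_1 = -13/18;  a_1 = 0;  x_2 = (x_1 − 0)/13 = -1/18
  x_2 = -1/18;  a_2 = 5;  x_3 = (x_2 − 5)/13 = -7/18
  x_3 = -7/18;  a_3 = 9;  x_4 = (x_3 − 9)/13 = -13/18
  x_4 = -13/18;  a_4 = 0;  x_5 = (x_4 − 0)/13 = -1/18
  x_5 = -1/18;  a_5 = 5;  x_6 = (x_5 − 5)/13 = -7/18
Digits: (11, 0, 5, 9, 0, 5).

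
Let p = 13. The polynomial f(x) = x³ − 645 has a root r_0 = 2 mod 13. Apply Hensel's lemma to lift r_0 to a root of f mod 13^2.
r_1 = 41 (mod 169)

Hensel: r_{i+1} = r_i − f(r_i)/f′(r_i) mod 13^{i+2}, where f′(x) = 3x². Iterate:
  r_0 = 2 (mod 13)
  r_1 = 41 (mod 169)
Final: r = 41 with f(r) ≡ 0 mod 13^2.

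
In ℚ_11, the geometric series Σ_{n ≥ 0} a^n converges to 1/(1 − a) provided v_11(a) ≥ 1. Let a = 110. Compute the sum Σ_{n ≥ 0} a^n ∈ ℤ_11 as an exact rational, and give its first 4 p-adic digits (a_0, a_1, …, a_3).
Σ a^n = 1/(1 − a) = -1/109;  first 4 digits = (1, 10, 1, 8)

v_11(a) = 1 ≥ 1, so the series converges in ℤ_11 to 1/(1 − a) = 1/(1 − 110) = -1/109. Expand this rational in ℤ_11: compute digits iteratively via d_i = x_i mod 11, x_{i+1} = (x_i − d_i)/11. The first 4 digits are (1, 10, 1, 8).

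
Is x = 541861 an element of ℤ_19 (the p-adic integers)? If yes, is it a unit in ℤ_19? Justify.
x ∈ ℤ_19 but not a unit; v_19(x) = 3 > 0

ℤ_19 = {x ∈ ℚ_19 : v_19(x) ≥ 0} and ℤ_19^× = {x ∈ ℤ_19 : v_19(x) = 0}. Here v_19(541861) = v_19(num) − v_19(den) = 3; compare against these criteria.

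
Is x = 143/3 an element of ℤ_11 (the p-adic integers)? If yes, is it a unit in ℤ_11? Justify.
x ∈ ℤ_11 but not a unit; v_11(x) = 1 > 0

ℤ_11 = {x ∈ ℚ_11 : v_11(x) ≥ 0} and ℤ_11^× = {x ∈ ℤ_11 : v_11(x) = 0}. Here v_11(143/3) = v_11(num) − v_11(den) = 1; compare against these criteria.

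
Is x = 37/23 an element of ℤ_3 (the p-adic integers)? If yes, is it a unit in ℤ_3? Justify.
x ∈ ℤ_3^× (unit); v_3(x) = 0

ℤ_3 = {x ∈ ℚ_3 : v_3(x) ≥ 0} and ℤ_3^× = {x ∈ ℤ_3 : v_3(x) = 0}. Here v_3(37/23) = v_3(num) − v_3(den) = 0; compare against these criteria.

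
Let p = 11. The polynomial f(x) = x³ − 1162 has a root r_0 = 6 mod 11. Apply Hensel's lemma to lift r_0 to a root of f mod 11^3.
r_2 = 1227 (mod 1331)

Hensel: r_{i+1} = r_i − f(r_i)/f′(r_i) mod 11^{i+2}, where f′(x) = 3x². Iterate:
  r_0 = 6 (mod 11)
  r_1 = 17 (mod 121)
  r_2 = 1227 (mod 1331)
Final: r = 1227 with f(r) ≡ 0 mod 11^3.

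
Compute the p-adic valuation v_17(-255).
v_17(-255) = 1

v_17(n) is the largest exponent k such that 17^k divides n. Factor out: -255 = -17^1 · 15. (Sign doesn't affect v_p.) So v_17(-255) = 1.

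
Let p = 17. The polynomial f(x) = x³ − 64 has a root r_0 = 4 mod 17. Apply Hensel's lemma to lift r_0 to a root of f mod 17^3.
r_2 = 4 (mod 4913)

Hensel: r_{i+1} = r_i − f(r_i)/f′(r_i) mod 17^{i+2}, where f′(x) = 3x². Iterate:
  r_0 = 4 (mod 17)
  r_1 = 4 (mod 289)
  r_2 = 4 (mod 4913)
Final: r = 4 with f(r) ≡ 0 mod 17^3.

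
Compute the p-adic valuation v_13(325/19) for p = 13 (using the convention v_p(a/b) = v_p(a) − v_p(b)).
v_13(325/19) = 1

Factor powers of 13 from the numerator and denominator of the reduced fraction: 325 = 13^1 · 25 and 19 = 13^0 · 19. Apply v_p(a/b) = v_p(a) − v_p(b): v_13(325/19) = 1 − 0 = 1.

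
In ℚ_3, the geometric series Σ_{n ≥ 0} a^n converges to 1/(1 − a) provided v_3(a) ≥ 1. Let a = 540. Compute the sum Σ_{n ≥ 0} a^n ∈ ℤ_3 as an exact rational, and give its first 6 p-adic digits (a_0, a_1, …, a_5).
Σ a^n = 1/(1 − a) = -1/539;  first 6 digits = (1, 0, 0, 2, 0, 2)

v_3(a) = 3 ≥ 1, so the series converges in ℤ_3 to 1/(1 − a) = 1/(1 − 540) = -1/539. Expand this rational in ℤ_3: compute digits iteratively via d_i = x_i mod 3, x_{i+1} = (x_i − d_i)/3. The first 6 digits are (1, 0, 0, 2, 0, 2).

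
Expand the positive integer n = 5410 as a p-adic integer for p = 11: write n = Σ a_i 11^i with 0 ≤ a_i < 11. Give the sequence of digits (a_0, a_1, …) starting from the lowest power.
(a_0, a_1, …) = (9, 7, 0, 4)

Repeated division by 11 gives the digits low-to-high: 5410 = 9 + 7·11^1 + 4·11^3. Digit sequence: (9, 7, 0, 4).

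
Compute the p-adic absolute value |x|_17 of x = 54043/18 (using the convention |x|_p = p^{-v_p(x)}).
|54043/18|_17 = 1/4913

Step 1 — compute v_17(x) by factoring powers of 17 out of the numerator and denominator: v_17(54043/18) = 3. Step 2 — apply |x|_p = p^{-v_p(x)} = 17^{-3} = 1/4913.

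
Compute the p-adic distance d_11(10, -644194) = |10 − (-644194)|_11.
d_11(10, -644194) = 1/161051

Step 1 — x − y = 10 − (-644194) = 644204. Step 2 — v_11(644204) = 5 (factor: 644204 = (11^5 · 4); the sign does not affect v_p). Step 3 — |x − y|_11 = 11^{-5} = 1/161051.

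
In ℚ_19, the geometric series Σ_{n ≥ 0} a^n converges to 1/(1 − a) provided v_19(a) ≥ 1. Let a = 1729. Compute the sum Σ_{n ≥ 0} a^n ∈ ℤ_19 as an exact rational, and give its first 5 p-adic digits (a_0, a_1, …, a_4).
Σ a^n = 1/(1 − a) = -1/1728;  first 5 digits = (1, 15, 1, 11, 2)

v_19(a) = 1 ≥ 1, so the series converges in ℤ_19 to 1/(1 − a) = 1/(1 − 1729) = -1/1728. Expand this rational in ℤ_19: compute digits iteratively via d_i = x_i mod 19, x_{i+1} = (x_i − d_i)/19. The first 5 digits are (1, 15, 1, 11, 2).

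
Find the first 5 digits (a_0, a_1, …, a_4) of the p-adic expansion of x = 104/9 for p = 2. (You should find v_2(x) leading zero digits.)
(a_0, …, a_4) = (0, 0, 0, 1, 0)

v_2(104/9) = 3, so a_0 = ... = a_2 = 0. Factor out: x = 2^3 · u with u = 13/9 a unit in ℤ_2. Expand u iteratively via a_{v+i} = u_i mod 2, u_{i+1} = (u_i − a_{v+i})/2:
  u_0 = 13/9;  a_3 = 1;  u_1 = (u_0 − 1)/2 = 2/9
  u_1 = 2/9;  a_4 = 0;  u_2 = (u_1 − 0)/2 = 1/9
Digits: (0, 0, 0, 1, 0).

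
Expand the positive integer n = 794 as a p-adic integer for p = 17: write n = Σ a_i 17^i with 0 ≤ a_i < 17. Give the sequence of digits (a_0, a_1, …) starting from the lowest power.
(a_0, a_1, …) = (12, 12, 2)

Repeated division by 17 gives the digits low-to-high: 794 = 12 + 12·17^1 + 2·17^2. Digit sequence: (12, 12, 2).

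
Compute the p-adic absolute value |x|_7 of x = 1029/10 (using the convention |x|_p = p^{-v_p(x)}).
|1029/10|_7 = 1/343

Step 1 — compute v_7(x) by factoring powers of 7 out of the numerator and denominator: v_7(1029/10) = 3. Step 2 — apply |x|_p = p^{-v_p(x)} = 7^{-3} = 1/343.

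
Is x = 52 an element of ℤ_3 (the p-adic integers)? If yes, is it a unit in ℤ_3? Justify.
x ∈ ℤ_3^× (unit); v_3(x) = 0

ℤ_3 = {x ∈ ℚ_3 : v_3(x) ≥ 0} and ℤ_3^× = {x ∈ ℤ_3 : v_3(x) = 0}. Here v_3(52) = v_3(num) − v_3(den) = 0; compare against these criteria.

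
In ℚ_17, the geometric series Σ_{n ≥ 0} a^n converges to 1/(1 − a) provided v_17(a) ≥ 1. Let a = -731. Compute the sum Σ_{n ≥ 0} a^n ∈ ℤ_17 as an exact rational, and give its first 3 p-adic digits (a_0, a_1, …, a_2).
Σ a^n = 1/(1 − a) = 1/732;  first 3 digits = (1, 8, 10)

v_17(a) = 1 ≥ 1, so the series converges in ℤ_17 to 1/(1 − a) = 1/(1 − (-731)) = 1/732. Expand this rational in ℤ_17: compute digits iteratively via d_i = x_i mod 17, x_{i+1} = (x_i − d_i)/17. The first 3 digits are (1, 8, 10).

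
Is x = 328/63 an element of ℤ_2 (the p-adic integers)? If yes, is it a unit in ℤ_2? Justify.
x ∈ ℤ_2 but not a unit; v_2(x) = 3 > 0

ℤ_2 = {x ∈ ℚ_2 : v_2(x) ≥ 0} and ℤ_2^× = {x ∈ ℤ_2 : v_2(x) = 0}. Here v_2(328/63) = v_2(num) − v_2(den) = 3; compare against these criteria.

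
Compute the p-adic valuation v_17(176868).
v_17(176868) = 3

v_17(n) is the largest exponent k such that 17^k divides n. Factor out: 176868 = 17^3 · 36. (Sign doesn't affect v_p.) So v_17(176868) = 3.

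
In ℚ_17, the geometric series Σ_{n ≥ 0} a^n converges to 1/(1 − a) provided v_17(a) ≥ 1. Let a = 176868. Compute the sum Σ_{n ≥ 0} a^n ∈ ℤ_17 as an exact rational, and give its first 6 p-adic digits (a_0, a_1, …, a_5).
Σ a^n = 1/(1 − a) = -1/176867;  first 6 digits = (1, 0, 0, 2, 2, 0)

v_17(a) = 3 ≥ 1, so the series converges in ℤ_17 to 1/(1 − a) = 1/(1 − 176868) = -1/176867. Expand this rational in ℤ_17: compute digits iteratively via d_i = x_i mod 17, x_{i+1} = (x_i − d_i)/17. The first 6 digits are (1, 0, 0, 2, 2, 0).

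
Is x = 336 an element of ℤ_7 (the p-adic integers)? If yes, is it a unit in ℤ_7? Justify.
x ∈ ℤ_7 but not a unit; v_7(x) = 1 > 0

ℤ_7 = {x ∈ ℚ_7 : v_7(x) ≥ 0} and ℤ_7^× = {x ∈ ℤ_7 : v_7(x) = 0}. Here v_7(336) = v_7(num) − v_7(den) = 1; compare against these criteria.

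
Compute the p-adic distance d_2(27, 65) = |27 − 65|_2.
d_2(27, 65) = 1/2

Step 1 — x − y = 27 − 65 = -38. Step 2 — v_2(-38) = 1 (factor: -38 = −(2^1 · 19); the sign does not affect v_p). Step 3 — |x − y|_2 = 2^{-1} = 1/2.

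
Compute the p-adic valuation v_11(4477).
v_11(4477) = 2

v_11(n) is the largest exponent k such that 11^k divides n. Factor out: 4477 = 11^2 · 37. (Sign doesn't affect v_p.) So v_11(4477) = 2.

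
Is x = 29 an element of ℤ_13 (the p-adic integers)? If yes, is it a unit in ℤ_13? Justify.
x ∈ ℤ_13^× (unit); v_13(x) = 0

ℤ_13 = {x ∈ ℚ_13 : v_13(x) ≥ 0} and ℤ_13^× = {x ∈ ℤ_13 : v_13(x) = 0}. Here v_13(29) = v_13(num) − v_13(den) = 0; compare against these criteria.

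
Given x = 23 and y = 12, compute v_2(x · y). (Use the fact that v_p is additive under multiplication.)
v_2(276) = 2

v_p(x) = 0 (factor: 23 = 2^0 · 23); v_p(y) = 2 (factor: 12 = 2^2 · 3). Additivity: v_p(xy) = v_p(x) + v_p(y) = 0 + 2 = 2. (Direct check: xy = 276 = 2^2 · (69).)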